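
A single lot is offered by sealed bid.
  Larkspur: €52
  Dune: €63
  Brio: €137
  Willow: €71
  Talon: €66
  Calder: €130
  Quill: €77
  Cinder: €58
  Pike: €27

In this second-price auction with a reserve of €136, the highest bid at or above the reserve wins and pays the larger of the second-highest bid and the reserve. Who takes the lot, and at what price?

Bids ranked: 137 (Brio) > 130 (Calder) > 77 (Quill) > 71 (Willow) > 66 (Talon) > 63 (Dune) > …
Highest eligible bid: Brio at €137.
max(second-highest €130, reserve €136) = €136.

Brio pays €136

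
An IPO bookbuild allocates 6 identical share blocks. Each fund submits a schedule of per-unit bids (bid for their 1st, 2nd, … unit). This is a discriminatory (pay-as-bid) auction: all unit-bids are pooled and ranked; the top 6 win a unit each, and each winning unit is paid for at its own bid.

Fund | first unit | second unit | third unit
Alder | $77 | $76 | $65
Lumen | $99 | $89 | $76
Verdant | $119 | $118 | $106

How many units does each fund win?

Merging the schedules and taking the best 6: 119 (Verdant-1), 118 (Verdant-2), 106 (Verdant-3), 99 (Lumen-1), 89 (Lumen-2), 77 (Alder-1)
Next rejected bid: $76 (not a price — pay-as-bid).
Allocation: Alder 1, Lumen 2, Verdant 3.

Alder 1, Lumen 2, Verdant 3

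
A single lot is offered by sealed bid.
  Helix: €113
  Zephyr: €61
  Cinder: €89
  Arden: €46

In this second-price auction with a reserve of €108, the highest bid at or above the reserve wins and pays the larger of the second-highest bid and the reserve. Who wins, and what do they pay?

Helix pays €108

Rule: the highest bid at or above the reserve wins and pays the larger of the second-highest bid and the reserve.
Sorting bids: 113 (Helix) > 89 (Cinder) > 61 (Zephyr) > 46 (Arden)
Helix has the top bid at or above the reserve (€113).
Second-highest bid €89 is below the reserve €108, so the reserve binds → payment €108.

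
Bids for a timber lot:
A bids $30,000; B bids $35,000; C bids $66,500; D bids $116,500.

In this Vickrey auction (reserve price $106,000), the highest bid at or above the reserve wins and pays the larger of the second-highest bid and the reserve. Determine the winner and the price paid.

D pays $106,000

Bids ranked: 116,500 (D) > 66,500 (C) > 35,000 (B) > 30,000 (A)
D has the top bid at or above the reserve ($116,500).
Second-highest bid $66,500 is below the reserve $106,000, so the reserve binds → payment $106,000.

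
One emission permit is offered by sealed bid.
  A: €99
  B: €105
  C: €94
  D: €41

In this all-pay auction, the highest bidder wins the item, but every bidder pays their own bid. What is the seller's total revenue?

Total revenue: €339

Bids in order: 105 (B) > 99 (A) > 94 (C) > 41 (D)
B wins with the top bid; all bids are sunk regardless.
Every bidder forfeits their bid regardless of winning.
Revenue = 99 + 105 + 94 + 41 = €339.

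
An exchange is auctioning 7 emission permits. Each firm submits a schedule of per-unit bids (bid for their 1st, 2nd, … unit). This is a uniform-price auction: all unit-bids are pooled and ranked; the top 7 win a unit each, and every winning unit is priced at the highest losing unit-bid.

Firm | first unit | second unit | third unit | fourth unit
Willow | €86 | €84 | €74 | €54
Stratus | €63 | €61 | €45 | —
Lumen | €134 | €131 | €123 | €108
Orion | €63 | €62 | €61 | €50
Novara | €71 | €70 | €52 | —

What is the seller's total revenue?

Merging the schedules and taking the best 7: 134 (Lumen-1), 131 (Lumen-2), 123 (Lumen-3), 108 (Lumen-4), 86 (Willow-1), 84 (Willow-2), 74 (Willow-3)
The (k+1)-th unit-bid is €71.
Allocation: Lumen 4, Willow 3. Every unit priced at €71.
Revenue = 7 × 71 = €497.

Total revenue: €497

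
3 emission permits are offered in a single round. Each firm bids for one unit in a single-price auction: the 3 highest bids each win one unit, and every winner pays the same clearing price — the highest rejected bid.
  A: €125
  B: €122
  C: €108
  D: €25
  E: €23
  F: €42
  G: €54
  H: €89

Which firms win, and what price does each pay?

Sorting: 125 (A), 122 (B), 108 (C), 89 (H), 54 (G), …
Top 3: A, B, C.
Highest unsuccessful bid: €89 → clearing price.

A, B, C; each pays €89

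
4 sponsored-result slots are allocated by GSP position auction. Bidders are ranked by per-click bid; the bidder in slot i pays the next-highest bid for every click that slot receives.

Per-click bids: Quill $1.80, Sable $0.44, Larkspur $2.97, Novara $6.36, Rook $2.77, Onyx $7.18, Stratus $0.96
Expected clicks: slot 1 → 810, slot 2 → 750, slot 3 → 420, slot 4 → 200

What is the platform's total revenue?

Ranked by bid: $7.18 (Onyx) > $6.36 (Novara) > $2.97 (Larkspur) > $2.77 (Rook) > $1.80 (Quill) > …
Slot 1: Onyx pays $6.36 × 810 = $5151.60
Slot 2: Novara pays $2.97 × 750 = $2227.50
Slot 3: Larkspur pays $2.77 × 420 = $1163.40
Slot 4: Rook pays $1.80 × 200 = $360.00
Total = $8902.50

Total revenue: $8902.50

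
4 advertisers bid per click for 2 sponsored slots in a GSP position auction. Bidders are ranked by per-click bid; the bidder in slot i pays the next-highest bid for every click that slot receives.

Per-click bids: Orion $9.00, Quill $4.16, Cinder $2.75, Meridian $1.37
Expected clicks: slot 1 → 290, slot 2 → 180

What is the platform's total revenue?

Ranked by bid: $9.00 (Orion) > $4.16 (Quill) > $2.75 (Cinder) > …
Slot 1: Orion pays $4.16 × 290 = $1206.40
Slot 2: Quill pays $2.75 × 180 = $495.00
Total = $1701.40

Total revenue: $1701.40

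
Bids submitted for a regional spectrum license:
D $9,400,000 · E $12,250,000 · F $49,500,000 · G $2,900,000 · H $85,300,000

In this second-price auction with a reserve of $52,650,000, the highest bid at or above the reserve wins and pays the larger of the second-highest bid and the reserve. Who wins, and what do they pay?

H pays $52,650,000

Bids in order: 85,300,000 (H) > 49,500,000 (F) > 12,250,000 (E) > 9,400,000 (D) > 2,900,000 (G)
Highest eligible bid: H at $85,300,000.
Second-highest bid $49,500,000 is below the reserve $52,650,000, so the reserve binds → payment $52,650,000.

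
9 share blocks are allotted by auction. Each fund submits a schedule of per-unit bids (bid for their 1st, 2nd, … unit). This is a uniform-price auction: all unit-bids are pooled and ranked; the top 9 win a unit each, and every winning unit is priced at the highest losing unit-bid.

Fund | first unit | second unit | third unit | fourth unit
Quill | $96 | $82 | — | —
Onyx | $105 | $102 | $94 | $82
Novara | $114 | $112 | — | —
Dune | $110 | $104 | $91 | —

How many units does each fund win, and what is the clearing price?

Dune 3, Novara 2, Onyx 3, Quill 1; clearing price $82

Merging the schedules and taking the best 9: 114 (Novara-1), 112 (Novara-2), 110 (Dune-1), 105 (Onyx-1), 104 (Dune-2), 102 (Onyx-2), 96 (Quill-1), 94 (Onyx-3), 91 (Dune-3)
First bid not allocated: $82.
Allocation: Dune 3, Novara 2, Onyx 3, Quill 1.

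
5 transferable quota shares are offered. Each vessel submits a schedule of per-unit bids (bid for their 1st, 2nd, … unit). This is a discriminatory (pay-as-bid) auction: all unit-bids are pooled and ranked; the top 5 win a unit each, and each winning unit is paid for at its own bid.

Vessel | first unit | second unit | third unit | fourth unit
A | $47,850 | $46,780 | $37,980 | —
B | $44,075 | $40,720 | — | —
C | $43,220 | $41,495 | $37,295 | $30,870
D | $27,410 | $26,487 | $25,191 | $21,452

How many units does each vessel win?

A 2, B 1, C 2

Merging the schedules and taking the best 5: 47,850 (A-1), 46,780 (A-2), 44,075 (B-1), 43,220 (C-1), 41,495 (C-2)
Next rejected bid: $40,720 (not a price — pay-as-bid).
Allocation: A 2, B 1, C 2.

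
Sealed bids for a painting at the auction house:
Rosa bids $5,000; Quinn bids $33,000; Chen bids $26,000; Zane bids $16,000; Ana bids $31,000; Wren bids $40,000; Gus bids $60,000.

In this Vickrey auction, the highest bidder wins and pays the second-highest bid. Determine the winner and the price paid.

Bids in order: 60,000 (Gus) > 40,000 (Wren) > 33,000 (Quinn) > 31,000 (Ana) > 26,000 (Chen) > 16,000 (Zane) > …
Gus wins with the highest bid; price is set by the runner-up at $40,000.

Gus pays $40,000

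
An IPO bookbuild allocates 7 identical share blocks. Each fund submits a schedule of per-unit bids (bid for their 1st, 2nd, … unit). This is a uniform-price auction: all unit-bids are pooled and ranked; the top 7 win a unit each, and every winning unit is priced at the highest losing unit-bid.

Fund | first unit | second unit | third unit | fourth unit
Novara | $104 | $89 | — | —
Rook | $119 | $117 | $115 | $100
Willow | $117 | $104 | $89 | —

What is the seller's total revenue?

Merging the schedules and taking the best 7: 119 (Rook-1), 117 (Rook-2), 117 (Willow-1), 115 (Rook-3), 104 (Novara-1), 104 (Willow-2), 100 (Rook-4)
Highest rejected unit-bid = $89.
Allocation: Novara 1, Rook 4, Willow 2. Every unit priced at $89.
Revenue = 7 × 89 = $623.

Total revenue: $623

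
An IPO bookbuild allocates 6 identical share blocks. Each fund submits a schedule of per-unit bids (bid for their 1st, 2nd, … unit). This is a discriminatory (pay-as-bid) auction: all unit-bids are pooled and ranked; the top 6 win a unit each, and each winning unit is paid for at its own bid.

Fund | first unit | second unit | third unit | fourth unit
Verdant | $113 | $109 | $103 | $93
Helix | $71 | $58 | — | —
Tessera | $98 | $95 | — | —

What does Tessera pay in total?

Pooled unit-bids ranked (top 6): 113 (Verdant-1), 109 (Verdant-2), 103 (Verdant-3), 98 (Tessera-1), 95 (Tessera-2), 93 (Verdant-4)
Next rejected bid: $71 (not a price — pay-as-bid).
Tessera's winning unit-bids: 98 + 95 = $193.

Tessera pays $193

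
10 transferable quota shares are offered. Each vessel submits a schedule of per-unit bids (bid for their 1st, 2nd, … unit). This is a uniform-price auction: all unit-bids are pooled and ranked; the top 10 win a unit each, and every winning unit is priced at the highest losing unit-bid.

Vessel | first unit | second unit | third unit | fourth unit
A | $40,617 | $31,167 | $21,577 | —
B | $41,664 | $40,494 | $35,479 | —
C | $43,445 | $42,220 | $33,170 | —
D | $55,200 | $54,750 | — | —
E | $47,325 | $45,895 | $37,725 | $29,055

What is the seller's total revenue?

All unit-bids, highest first — top 10: 55,200 (D-1), 54,750 (D-2), 47,325 (E-1), 45,895 (E-2), 43,445 (C-1), 42,220 (C-2), 41,664 (B-1), 40,617 (A-1), 40,494 (B-2), 37,725 (E-3)
First bid not allocated: $35,479.
Allocation: A 1, B 2, C 2, D 2, E 3. Every unit priced at $35,479.
Revenue = 10 × 35,479 = $354,790.

Total revenue: $354,790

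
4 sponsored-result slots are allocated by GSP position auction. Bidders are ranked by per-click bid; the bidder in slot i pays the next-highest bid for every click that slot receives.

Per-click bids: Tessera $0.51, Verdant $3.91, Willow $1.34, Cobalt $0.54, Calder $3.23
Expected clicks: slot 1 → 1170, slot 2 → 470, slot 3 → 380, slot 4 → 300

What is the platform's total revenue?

Total revenue: $4767.10

Ranked by bid: $3.91 (Verdant) > $3.23 (Calder) > $1.34 (Willow) > $0.54 (Cobalt) > $0.51 (Tessera)
Slot 1: Verdant pays $3.23 × 1170 = $3779.10
Slot 2: Calder pays $1.34 × 470 = $629.80
Slot 3: Willow pays $0.54 × 380 = $205.20
Slot 4: Cobalt pays $0.51 × 300 = $153.00
Total = $4767.10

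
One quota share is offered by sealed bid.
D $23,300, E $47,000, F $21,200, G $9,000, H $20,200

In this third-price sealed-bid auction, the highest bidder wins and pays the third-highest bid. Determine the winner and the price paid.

Third-price sealed-bid auction: the highest bidder wins and pays the third-highest bid.
Bids ranked: 47,000 (E) > 23,300 (D) > 21,200 (F) > 20,200 (H) > 9,000 (G)
E is highest; pays the third-highest bid, $21,200.

E pays $21,200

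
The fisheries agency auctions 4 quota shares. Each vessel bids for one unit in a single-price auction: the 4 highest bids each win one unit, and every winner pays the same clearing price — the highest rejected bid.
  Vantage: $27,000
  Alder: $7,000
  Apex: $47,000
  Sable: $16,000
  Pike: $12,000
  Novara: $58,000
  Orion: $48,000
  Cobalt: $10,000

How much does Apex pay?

Ordering the bids: 58,000 (Novara), 48,000 (Orion), 47,000 (Apex), 27,000 (Vantage), 16,000 (Sable), 12,000 (Pike), …
Winners (4 units): Novara, Orion, Apex, Vantage.
First losing bid is Sable's $16,000, which sets the uniform price.
Apex wins → pays $16,000.

Apex pays $16,000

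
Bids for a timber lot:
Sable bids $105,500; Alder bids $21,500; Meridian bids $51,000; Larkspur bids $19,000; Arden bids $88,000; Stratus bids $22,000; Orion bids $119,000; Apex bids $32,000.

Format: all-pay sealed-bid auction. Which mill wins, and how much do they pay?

Bids ranked: 119,000 (Orion) > 105,500 (Sable) > 88,000 (Arden) > 51,000 (Meridian) > 32,000 (Apex) > 22,000 (Stratus) > …
Orion is highest and takes the item; every bidder forfeits their bid.

Orion pays $119,000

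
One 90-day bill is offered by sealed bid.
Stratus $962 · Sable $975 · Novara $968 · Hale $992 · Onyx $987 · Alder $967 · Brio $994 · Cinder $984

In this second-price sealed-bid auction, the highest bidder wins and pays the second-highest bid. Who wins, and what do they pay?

Second-price sealed-bid auction: the highest bidder wins and pays the second-highest bid.
Sorting bids: 994 (Brio) > 992 (Hale) > 987 (Onyx) > 984 (Cinder) > 975 (Sable) > 968 (Novara) > …
Second-price: Brio pays Hale's bid of $992.

Brio pays $992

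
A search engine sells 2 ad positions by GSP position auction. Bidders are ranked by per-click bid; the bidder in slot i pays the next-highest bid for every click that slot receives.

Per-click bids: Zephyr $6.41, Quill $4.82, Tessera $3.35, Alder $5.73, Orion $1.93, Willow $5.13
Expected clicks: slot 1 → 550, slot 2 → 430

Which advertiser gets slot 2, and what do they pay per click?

Alder; $5.13 per click

Sorting advertisers: $6.41 (Zephyr) > $5.73 (Alder) > $5.13 (Willow) > …
Slot 2 goes to the second-ranked bidder, Alder, who pays the next bid down: $5.13/click.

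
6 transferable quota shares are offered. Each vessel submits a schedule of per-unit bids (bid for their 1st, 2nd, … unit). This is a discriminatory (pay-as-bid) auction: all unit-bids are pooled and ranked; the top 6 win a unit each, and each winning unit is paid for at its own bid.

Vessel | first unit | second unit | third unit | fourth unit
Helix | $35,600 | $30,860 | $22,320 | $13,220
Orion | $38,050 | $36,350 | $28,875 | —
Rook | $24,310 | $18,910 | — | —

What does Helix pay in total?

Pooled unit-bids ranked (top 6): 38,050 (Orion-1), 36,350 (Orion-2), 35,600 (Helix-1), 30,860 (Helix-2), 28,875 (Orion-3), 24,310 (Rook-1)
Next rejected bid: $22,320 (not a price — pay-as-bid).
Helix's winning unit-bids: 35,600 + 30,860 = $66,460.

Helix pays $66,460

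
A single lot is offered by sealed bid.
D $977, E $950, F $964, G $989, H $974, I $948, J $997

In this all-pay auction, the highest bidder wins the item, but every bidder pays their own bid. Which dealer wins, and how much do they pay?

J pays $997

Bids ranked: 997 (J) > 989 (G) > 977 (D) > 974 (H) > 964 (F) > 950 (E) > …
J wins with the top bid; all bids are sunk regardless.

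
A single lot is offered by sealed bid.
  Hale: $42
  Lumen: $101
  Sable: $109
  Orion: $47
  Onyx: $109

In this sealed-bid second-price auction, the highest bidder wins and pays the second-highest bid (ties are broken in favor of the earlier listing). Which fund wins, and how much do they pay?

Bids ranked: 109 (Sable) > 109 (Onyx) > 101 (Lumen) > 47 (Orion) > 42 (Hale)
Sable and Onyx tie at $109; tie-break gives it to Sable.
Second-price: Sable pays Onyx's bid of $109.

Sable pays $109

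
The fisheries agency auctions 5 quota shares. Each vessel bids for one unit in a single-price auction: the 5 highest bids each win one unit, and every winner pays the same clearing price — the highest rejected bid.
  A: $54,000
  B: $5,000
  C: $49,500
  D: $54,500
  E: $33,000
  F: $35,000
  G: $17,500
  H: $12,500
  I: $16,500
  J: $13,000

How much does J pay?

Ordering the bids: 54,500 (D), 54,000 (A), 49,500 (C), 35,000 (F), 33,000 (E), 17,500 (G), 16,500 (I), …
Top 5: D, A, C, F, E.
First losing bid is G's $17,500, which sets the uniform price.
J does not win → pays $0.

J pays $0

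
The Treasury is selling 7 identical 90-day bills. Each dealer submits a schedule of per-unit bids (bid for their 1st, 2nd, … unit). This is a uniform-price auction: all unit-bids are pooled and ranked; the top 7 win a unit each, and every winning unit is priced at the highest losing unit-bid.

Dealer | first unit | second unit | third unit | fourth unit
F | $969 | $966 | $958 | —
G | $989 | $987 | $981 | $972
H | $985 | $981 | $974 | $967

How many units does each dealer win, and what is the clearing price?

G 4, H 3; clearing price $969

Pooled unit-bids ranked (top 7): 989 (G-1), 987 (G-2), 985 (H-1), 981 (G-3), 981 (H-2), 974 (H-3), 972 (G-4)
First bid not allocated: $969.
Allocation: G 4, H 3.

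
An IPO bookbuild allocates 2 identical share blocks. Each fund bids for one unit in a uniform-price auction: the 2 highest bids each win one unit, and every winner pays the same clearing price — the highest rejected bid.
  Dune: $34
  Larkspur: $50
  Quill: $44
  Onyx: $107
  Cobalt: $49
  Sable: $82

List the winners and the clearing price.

Ordering the bids: 107 (Onyx), 82 (Sable), 50 (Larkspur), 49 (Cobalt), …
Top 2: Onyx, Sable.
Clearing price = highest rejected bid = $50.

Onyx, Sable; each pays $50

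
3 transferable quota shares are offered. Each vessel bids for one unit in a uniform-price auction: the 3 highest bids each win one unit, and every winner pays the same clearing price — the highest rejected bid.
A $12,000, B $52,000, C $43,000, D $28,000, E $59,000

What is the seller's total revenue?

Total revenue: $84,000

Bids ranked high→low: 59,000 (E), 52,000 (B), 43,000 (C), 28,000 (D), 12,000 (A)
Winners (3 units): E, B, C.
Highest unsuccessful bid: $28,000 → clearing price.
Total revenue = 3 × $28,000 = $84,000.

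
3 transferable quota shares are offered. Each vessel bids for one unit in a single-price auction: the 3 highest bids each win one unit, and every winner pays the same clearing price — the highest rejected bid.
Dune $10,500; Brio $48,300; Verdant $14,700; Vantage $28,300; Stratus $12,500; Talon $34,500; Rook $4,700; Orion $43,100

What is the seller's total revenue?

Total revenue: $84,900

Bids ranked high→low: 48,300 (Brio), 43,100 (Orion), 34,500 (Talon), 28,300 (Vantage), 14,700 (Verdant), …
Winners (3 units): Brio, Orion, Talon.
Clearing price = highest rejected bid = $28,300.
Total revenue = 3 × $28,300 = $84,900.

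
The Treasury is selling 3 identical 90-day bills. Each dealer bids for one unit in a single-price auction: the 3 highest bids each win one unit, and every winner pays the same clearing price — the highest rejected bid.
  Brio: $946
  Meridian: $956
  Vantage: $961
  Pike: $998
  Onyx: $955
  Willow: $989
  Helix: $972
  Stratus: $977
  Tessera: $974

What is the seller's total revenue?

Bids ranked high→low: 998 (Pike), 989 (Willow), 977 (Stratus), 974 (Tessera), 972 (Helix), …
Winners (3 units): Pike, Willow, Stratus.
Clearing price = highest rejected bid = $974.
Total revenue = 3 × $974 = $2,922.

Total revenue: $2,922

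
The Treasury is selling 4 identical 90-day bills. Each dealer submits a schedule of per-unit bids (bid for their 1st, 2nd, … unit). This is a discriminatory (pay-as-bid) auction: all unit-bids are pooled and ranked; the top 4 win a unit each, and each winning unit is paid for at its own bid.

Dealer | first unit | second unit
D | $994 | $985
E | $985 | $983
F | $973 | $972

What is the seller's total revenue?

Merging the schedules and taking the best 4: 994 (D-1), 985 (D-2), 985 (E-1), 983 (E-2)
Next rejected bid: $973 (not a price — pay-as-bid).
Each winning unit pays its own bid.
Revenue = 994 + 985 + 985 + 983 = $3,947.

Total revenue: $3,947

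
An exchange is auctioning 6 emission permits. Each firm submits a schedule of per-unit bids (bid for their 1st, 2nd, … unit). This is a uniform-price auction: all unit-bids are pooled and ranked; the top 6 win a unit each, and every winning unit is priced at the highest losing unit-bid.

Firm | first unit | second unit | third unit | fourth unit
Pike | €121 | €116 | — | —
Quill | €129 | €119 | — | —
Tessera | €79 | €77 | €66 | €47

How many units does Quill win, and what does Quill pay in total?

Quill: 2 units, pays €132

Pooled unit-bids ranked (top 6): 129 (Quill-1), 121 (Pike-1), 119 (Quill-2), 116 (Pike-2), 79 (Tessera-1), 77 (Tessera-2)
The (k+1)-th unit-bid is €66.
Quill wins 2 unit(s) at €66 each.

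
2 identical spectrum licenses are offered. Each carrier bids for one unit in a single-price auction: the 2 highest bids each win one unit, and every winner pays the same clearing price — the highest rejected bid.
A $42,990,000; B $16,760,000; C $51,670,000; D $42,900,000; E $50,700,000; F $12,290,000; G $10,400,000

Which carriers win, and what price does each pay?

C, E; each pays $42,990,000

Ordering the bids: 51,670,000 (C), 50,700,000 (E), 42,990,000 (A), 42,900,000 (D), …
The 2 highest are C, E.
Highest unsuccessful bid: $42,990,000 → clearing price.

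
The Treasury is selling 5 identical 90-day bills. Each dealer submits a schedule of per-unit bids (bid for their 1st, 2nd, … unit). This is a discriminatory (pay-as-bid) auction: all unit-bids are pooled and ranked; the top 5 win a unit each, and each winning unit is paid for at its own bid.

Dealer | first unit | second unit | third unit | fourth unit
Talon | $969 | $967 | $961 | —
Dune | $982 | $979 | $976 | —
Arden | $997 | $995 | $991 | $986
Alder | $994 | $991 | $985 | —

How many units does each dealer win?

Pooled unit-bids ranked (top 5): 997 (Arden-1), 995 (Arden-2), 994 (Alder-1), 991 (Arden-3), 991 (Alder-2)
Next rejected bid: $986 (not a price — pay-as-bid).
Allocation: Alder 2, Arden 3.

Alder 2, Arden 3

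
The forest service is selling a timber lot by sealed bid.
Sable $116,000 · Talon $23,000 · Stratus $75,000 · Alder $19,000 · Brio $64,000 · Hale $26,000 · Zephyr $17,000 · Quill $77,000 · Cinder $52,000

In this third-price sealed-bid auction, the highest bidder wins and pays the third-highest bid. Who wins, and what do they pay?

Sable pays $75,000

Sorting bids: 116,000 (Sable) > 77,000 (Quill) > 75,000 (Stratus) > 64,000 (Brio) > 52,000 (Cinder) > 26,000 (Hale) > …
Sable is highest; pays the third-highest bid, $75,000.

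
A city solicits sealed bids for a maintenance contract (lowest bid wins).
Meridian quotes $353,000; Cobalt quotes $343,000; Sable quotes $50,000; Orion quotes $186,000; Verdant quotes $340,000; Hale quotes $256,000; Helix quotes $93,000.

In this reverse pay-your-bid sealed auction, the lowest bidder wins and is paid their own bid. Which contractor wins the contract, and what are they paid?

Sable is paid $50,000

Reverse pay-your-bid sealed auction: the lowest bidder wins and is paid their own bid.
Sorting bids: 50,000 (Sable) < 93,000 (Helix) < 186,000 (Orion) < 256,000 (Hale) < 340,000 (Verdant) < 343,000 (Cobalt) < …
First-price: Sable is paid what they bid, $50,000.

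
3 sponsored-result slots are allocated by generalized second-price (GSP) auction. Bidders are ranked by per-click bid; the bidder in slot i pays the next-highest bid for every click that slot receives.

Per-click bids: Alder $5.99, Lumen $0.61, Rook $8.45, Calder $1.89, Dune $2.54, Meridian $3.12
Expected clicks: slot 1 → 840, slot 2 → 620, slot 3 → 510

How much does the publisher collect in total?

Sorting advertisers: $8.45 (Rook) > $5.99 (Alder) > $3.12 (Meridian) > $2.54 (Dune) > …
Slot 1: Rook pays $5.99 × 840 = $5031.60
Slot 2: Alder pays $3.12 × 620 = $1934.40
Slot 3: Meridian pays $2.54 × 510 = $1295.40
Total = $8261.40

Total revenue: $8261.40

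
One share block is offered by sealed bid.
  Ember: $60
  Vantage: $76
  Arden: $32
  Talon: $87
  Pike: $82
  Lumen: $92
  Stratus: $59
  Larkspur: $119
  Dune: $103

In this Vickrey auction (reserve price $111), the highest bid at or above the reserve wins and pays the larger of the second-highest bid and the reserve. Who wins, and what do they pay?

Larkspur pays $111

Bids in order: 119 (Larkspur) > 103 (Dune) > 92 (Lumen) > 87 (Talon) > 82 (Pike) > 76 (Vantage) > …
Larkspur has the top bid at or above the reserve ($119).
max(second-highest $103, reserve $111) = $111.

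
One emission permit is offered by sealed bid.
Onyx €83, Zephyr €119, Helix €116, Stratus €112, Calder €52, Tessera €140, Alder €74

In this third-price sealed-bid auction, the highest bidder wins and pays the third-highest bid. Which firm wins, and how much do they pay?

Tessera pays €116

Bids in order: 140 (Tessera) > 119 (Zephyr) > 116 (Helix) > 112 (Stratus) > 83 (Onyx) > 74 (Alder) > …
Tessera is highest; pays the third-highest bid, €116.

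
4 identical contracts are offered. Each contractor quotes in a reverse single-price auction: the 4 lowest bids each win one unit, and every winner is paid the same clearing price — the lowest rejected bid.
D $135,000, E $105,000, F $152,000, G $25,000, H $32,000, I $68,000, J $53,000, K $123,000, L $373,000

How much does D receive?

D is paid $0

Ordering the bids: 25,000 (G), 32,000 (H), 53,000 (J), 68,000 (I), 105,000 (E), 123,000 (K), …
The 4 lowest are G, H, J, I.
Clearing price = lowest rejected bid = $105,000.
D does not win → is paid $0.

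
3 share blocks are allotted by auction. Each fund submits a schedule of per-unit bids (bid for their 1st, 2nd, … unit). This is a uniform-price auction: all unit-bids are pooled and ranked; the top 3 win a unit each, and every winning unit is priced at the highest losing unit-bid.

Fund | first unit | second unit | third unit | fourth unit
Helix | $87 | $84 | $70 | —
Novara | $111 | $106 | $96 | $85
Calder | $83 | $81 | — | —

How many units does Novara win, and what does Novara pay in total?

Novara: 3 units, pays $261

All unit-bids, highest first — top 3: 111 (Novara-1), 106 (Novara-2), 96 (Novara-3)
Highest rejected unit-bid = $87.
Novara wins 3 unit(s) at $87 each.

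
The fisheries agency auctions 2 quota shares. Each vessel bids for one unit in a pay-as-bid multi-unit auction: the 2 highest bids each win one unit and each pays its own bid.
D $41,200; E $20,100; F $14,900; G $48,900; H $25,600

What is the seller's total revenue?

Bids ranked high→low: 48,900 (G), 41,200 (D), 25,600 (H), 20,100 (E), …
Winners (2 units): G, D.
Total revenue = 48,900 + 41,200 = $90,100.

Total revenue: $90,100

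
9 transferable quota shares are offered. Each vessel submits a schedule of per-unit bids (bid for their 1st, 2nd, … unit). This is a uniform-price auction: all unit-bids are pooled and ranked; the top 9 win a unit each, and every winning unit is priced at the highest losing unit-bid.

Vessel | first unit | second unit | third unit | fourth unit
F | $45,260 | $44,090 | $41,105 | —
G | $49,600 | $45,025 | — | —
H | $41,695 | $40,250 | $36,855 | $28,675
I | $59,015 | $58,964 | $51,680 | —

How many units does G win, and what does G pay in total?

Pooled unit-bids ranked (top 9): 59,015 (I-1), 58,964 (I-2), 51,680 (I-3), 49,600 (G-1), 45,260 (F-1), 45,025 (G-2), 44,090 (F-2), 41,695 (H-1), 41,105 (F-3)
The (k+1)-th unit-bid is $40,250.
G wins 2 unit(s) at $40,250 each.

G: 2 units, pays $80,500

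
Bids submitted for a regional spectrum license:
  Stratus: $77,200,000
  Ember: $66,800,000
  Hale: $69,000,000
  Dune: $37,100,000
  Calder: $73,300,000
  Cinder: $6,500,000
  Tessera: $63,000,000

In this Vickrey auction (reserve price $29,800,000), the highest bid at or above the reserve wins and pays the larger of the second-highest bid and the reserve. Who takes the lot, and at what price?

Sorting bids: 77,200,000 (Stratus) > 73,300,000 (Calder) > 69,000,000 (Hale) > 66,800,000 (Ember) > 63,000,000 (Tessera) > 37,100,000 (Dune) > …
Stratus has the top bid at or above the reserve ($77,200,000).
Second-highest bid $73,300,000 exceeds the reserve $29,800,000 → payment $73,300,000.

Stratus pays $73,300,000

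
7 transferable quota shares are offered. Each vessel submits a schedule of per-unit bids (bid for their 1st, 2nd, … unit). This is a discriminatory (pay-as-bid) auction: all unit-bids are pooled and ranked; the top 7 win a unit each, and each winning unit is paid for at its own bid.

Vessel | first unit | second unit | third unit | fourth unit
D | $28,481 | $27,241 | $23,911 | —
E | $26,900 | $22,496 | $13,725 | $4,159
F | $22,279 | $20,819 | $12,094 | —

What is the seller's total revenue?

All unit-bids, highest first — top 7: 28,481 (D-1), 27,241 (D-2), 26,900 (E-1), 23,911 (D-3), 22,496 (E-2), 22,279 (F-1), 20,819 (F-2)
Next rejected bid: $13,725 (not a price — pay-as-bid).
Each winning unit pays its own bid.
Revenue = 28,481 + 27,241 + 26,900 + 23,911 + 22,496 + 22,279 + 20,819 = $172,127.

Total revenue: $172,127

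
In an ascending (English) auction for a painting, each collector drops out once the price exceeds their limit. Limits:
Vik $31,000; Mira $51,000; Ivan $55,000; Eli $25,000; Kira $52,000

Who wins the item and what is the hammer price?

Ivan wins at $52,000

Ascending (English) auction: the price rises until one bidder remains; the winner pays the price at which the last rival dropped out.
Limits ranked: 55,000 (Ivan) > 52,000 (Kira) > 51,000 (Mira) > 31,000 (Vik) > 25,000 (Eli)
Bidding ends when Kira exits at $52,000; Ivan takes it.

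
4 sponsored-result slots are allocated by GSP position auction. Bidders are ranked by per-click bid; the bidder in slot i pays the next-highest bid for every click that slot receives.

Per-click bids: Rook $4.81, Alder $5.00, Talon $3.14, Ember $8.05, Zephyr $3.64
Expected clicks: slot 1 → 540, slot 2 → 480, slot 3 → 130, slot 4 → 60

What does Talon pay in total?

Talon pays $0.00

Ranked by bid: $8.05 (Ember) > $5.00 (Alder) > $4.81 (Rook) > $3.64 (Zephyr) > $3.14 (Talon)
Talon ranks below slot 4 → no slot, pays nothing.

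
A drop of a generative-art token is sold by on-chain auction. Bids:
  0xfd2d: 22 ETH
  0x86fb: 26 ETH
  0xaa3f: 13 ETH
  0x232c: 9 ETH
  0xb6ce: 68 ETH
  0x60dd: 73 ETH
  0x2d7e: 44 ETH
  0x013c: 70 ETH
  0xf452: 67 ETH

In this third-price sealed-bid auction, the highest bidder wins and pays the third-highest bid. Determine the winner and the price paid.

0x60dd pays 68 ETH

Sorting bids: 73 (0x60dd) > 70 (0x013c) > 68 (0xb6ce) > 67 (0xf452) > 44 (0x2d7e) > 26 (0x86fb) > …
0x60dd wins; payment is bid #3 in the ranking = 68 ETH.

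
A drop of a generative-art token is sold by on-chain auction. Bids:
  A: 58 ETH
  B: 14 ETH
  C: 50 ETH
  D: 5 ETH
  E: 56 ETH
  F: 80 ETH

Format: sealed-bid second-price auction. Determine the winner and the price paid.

F pays 58 ETH

Bids in order: 80 (F) > 58 (A) > 56 (E) > 50 (C) > 14 (B) > 5 (D)
F is highest; pays the second-highest bid, 58 ETH.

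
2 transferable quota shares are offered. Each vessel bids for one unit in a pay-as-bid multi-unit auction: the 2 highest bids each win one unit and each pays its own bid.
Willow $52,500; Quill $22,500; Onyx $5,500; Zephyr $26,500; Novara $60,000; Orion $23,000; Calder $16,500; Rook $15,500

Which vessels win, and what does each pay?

Ordering the bids: 60,000 (Novara), 52,500 (Willow), 26,500 (Zephyr), 23,000 (Orion), …
The 2 highest are Novara, Willow.
Each winner pays its own bid: Novara $60,000, Willow $52,500.

Novara $60,000, Willow $52,500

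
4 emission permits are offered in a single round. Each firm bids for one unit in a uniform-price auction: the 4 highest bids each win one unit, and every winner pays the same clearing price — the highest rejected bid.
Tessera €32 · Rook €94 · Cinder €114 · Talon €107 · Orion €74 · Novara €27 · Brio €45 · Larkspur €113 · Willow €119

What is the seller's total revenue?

Total revenue: €376

Ordering the bids: 119 (Willow), 114 (Cinder), 113 (Larkspur), 107 (Talon), 94 (Rook), 74 (Orion), …
Winners (4 units): Willow, Cinder, Larkspur, Talon.
Highest unsuccessful bid: €94 → clearing price.
Total revenue = 4 × €94 = €376.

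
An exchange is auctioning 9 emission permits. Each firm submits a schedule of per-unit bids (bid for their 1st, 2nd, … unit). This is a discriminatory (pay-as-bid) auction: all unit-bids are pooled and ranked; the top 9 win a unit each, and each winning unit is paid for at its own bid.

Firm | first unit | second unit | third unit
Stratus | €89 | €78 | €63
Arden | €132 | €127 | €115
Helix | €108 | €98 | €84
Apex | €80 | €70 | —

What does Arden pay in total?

Merging the schedules and taking the best 9: 132 (Arden-1), 127 (Arden-2), 115 (Arden-3), 108 (Helix-1), 98 (Helix-2), 89 (Stratus-1), 84 (Helix-3), 80 (Apex-1), 78 (Stratus-2)
Next rejected bid: €70 (not a price — pay-as-bid).
Arden's winning unit-bids: 132 + 127 + 115 = €374.

Arden pays €374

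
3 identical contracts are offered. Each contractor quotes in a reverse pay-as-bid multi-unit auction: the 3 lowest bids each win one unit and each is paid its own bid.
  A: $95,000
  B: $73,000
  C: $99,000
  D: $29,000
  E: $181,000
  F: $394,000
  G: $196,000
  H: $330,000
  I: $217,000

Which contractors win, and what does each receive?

D $29,000, B $73,000, A $95,000

Ordering the bids: 29,000 (D), 73,000 (B), 95,000 (A), 99,000 (C), 181,000 (E), …
The 3 lowest are D, B, A.
Each winner is paid its own bid: D $29,000, B $73,000, A $95,000.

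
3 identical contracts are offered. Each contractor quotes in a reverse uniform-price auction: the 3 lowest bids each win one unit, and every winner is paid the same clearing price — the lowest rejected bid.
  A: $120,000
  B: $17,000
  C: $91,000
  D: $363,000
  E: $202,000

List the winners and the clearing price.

B, C, A; each is paid $202,000

Bids ranked low→high: 17,000 (B), 91,000 (C), 120,000 (A), 202,000 (E), 363,000 (D)
Winners (3 units): B, C, A.
First losing bid is E's $202,000, which sets the uniform price.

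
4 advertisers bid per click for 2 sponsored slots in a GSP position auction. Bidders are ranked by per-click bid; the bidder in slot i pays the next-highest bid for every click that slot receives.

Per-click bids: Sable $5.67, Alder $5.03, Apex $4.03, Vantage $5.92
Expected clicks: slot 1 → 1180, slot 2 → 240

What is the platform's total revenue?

Ranked by bid: $5.92 (Vantage) > $5.67 (Sable) > $5.03 (Alder) > …
Slot 1: Vantage pays $5.67 × 1180 = $6690.60
Slot 2: Sable pays $5.03 × 240 = $1207.20
Total = $7897.80

Total revenue: $7897.80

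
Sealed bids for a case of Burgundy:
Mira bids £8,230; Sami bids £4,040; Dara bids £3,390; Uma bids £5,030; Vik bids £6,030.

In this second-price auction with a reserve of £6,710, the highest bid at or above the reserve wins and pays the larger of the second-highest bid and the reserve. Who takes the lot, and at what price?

Mira pays £6,710

Bids ranked: 8,230 (Mira) > 6,030 (Vik) > 5,030 (Uma) > 4,040 (Sami) > 3,390 (Dara)
Mira has the top bid at or above the reserve (£8,230).
max(second-highest £6,030, reserve £6,710) = £6,710.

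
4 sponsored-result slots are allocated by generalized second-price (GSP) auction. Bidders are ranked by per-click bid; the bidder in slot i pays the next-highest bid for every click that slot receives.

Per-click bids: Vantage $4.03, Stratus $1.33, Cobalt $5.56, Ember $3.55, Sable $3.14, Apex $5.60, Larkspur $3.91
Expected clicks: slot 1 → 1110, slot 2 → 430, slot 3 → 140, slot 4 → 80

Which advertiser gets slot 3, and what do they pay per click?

Ranked by bid: $5.60 (Apex) > $5.56 (Cobalt) > $4.03 (Vantage) > $3.91 (Larkspur) > $3.55 (Ember) > …
Slot 3 goes to the third-ranked bidder, Vantage, who pays the next bid down: $3.91/click.

Vantage; $3.91 per click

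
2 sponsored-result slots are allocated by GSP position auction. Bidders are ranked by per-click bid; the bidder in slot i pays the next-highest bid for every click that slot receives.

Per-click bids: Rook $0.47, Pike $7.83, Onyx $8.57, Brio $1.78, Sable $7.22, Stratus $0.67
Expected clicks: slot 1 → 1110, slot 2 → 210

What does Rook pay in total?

Sorting advertisers: $8.57 (Onyx) > $7.83 (Pike) > $7.22 (Sable) > …
Rook ranks below slot 2 → no slot, pays nothing.

Rook pays $0.00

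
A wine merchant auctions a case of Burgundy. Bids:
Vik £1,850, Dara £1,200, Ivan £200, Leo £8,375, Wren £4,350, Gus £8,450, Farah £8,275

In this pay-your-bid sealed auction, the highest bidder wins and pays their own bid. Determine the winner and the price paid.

Rule: the highest bidder wins and pays their own bid.
Bids in order: 8,450 (Gus) > 8,375 (Leo) > 8,275 (Farah) > 4,350 (Wren) > 1,850 (Vik) > 1,200 (Dara) > …
Gus is highest → pays own bid, £8,450.

Gus pays £8,450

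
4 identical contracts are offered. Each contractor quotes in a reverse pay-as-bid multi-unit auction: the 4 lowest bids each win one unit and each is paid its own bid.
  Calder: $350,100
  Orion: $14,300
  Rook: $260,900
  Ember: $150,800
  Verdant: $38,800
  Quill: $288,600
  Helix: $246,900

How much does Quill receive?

Quill is paid $0

Bids ranked low→high: 14,300 (Orion), 38,800 (Verdant), 150,800 (Ember), 246,900 (Helix), 260,900 (Rook), 288,600 (Quill), …
Lowest 4: Orion, Verdant, Ember, Helix.
Quill does not win → $0.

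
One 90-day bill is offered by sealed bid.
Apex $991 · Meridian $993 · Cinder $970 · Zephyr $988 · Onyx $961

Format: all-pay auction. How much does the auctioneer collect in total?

Bids in order: 993 (Meridian) > 991 (Apex) > 988 (Zephyr) > 970 (Cinder) > 961 (Onyx)
Meridian wins with the top bid; all bids are sunk regardless.
Every bidder forfeits their bid regardless of winning.
Revenue = 991 + 993 + 970 + 988 + 961 = $4,903.

Total revenue: $4,903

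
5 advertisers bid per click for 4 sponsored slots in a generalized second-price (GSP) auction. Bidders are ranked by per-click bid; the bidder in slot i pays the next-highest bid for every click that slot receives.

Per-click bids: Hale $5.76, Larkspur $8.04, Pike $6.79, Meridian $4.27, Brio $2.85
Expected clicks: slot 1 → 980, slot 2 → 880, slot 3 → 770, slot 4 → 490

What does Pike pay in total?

Ranked by bid: $8.04 (Larkspur) > $6.79 (Pike) > $5.76 (Hale) > $4.27 (Meridian) > $2.85 (Brio)
Pike holds slot 2 → pays next bid $5.76 × 880 clicks = $5068.80.

Pike pays $5068.80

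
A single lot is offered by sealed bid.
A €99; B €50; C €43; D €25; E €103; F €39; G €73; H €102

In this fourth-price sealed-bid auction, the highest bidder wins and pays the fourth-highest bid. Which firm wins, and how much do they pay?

E pays €73

Sorting bids: 103 (E) > 102 (H) > 99 (A) > 73 (G) > 50 (B) > 43 (C) > …
E wins; payment is bid #4 in the ranking = €73.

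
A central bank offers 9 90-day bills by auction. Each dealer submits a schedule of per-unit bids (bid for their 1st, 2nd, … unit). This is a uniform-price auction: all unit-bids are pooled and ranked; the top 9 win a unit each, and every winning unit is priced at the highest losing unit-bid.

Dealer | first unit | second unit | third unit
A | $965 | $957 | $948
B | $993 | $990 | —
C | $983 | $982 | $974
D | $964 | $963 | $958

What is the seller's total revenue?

Merging the schedules and taking the best 9: 993 (B-1), 990 (B-2), 983 (C-1), 982 (C-2), 974 (C-3), 965 (A-1), 964 (D-1), 963 (D-2), 958 (D-3)
First bid not allocated: $957.
Allocation: A 1, B 2, C 3, D 3. Every unit priced at $957.
Revenue = 9 × 957 = $8,613.

Total revenue: $8,613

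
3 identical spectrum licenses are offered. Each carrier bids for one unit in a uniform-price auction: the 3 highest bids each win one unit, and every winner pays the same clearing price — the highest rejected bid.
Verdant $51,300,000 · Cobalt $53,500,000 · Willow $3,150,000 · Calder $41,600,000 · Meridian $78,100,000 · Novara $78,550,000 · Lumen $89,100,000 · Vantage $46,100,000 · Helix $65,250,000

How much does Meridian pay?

Meridian pays $65,250,000

Bids ranked high→low: 89,100,000 (Lumen), 78,550,000 (Novara), 78,100,000 (Meridian), 65,250,000 (Helix), 53,500,000 (Cobalt), …
Winners (3 units): Lumen, Novara, Meridian.
Highest unsuccessful bid: $65,250,000 → clearing price.
Meridian wins → pays $65,250,000.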